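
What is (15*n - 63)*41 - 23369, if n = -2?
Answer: -27182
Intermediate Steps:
(15*n - 63)*41 - 23369 = (15*(-2) - 63)*41 - 23369 = (-30 - 63)*41 - 23369 = -93*41 - 23369 = -3813 - 23369 = -27182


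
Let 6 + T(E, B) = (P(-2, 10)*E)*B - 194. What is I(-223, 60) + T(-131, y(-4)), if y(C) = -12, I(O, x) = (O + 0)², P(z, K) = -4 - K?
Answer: 27521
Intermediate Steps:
I(O, x) = O²
T(E, B) = -200 - 14*B*E (T(E, B) = -6 + (((-4 - 1*10)*E)*B - 194) = -6 + (((-4 - 10)*E)*B - 194) = -6 + ((-14*E)*B - 194) = -6 + (-14*B*E - 194) = -6 + (-194 - 14*B*E) = -200 - 14*B*E)
I(-223, 60) + T(-131, y(-4)) = (-223)² + (-200 - 14*(-12)*(-131)) = 49729 + (-200 - 22008) = 49729 - 22208 = 27521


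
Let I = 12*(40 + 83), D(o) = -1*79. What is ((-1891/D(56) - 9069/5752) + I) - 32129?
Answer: -13918807843/454408 ≈ -30631.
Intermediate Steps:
D(o) = -79
I = 1476 (I = 12*123 = 1476)
((-1891/D(56) - 9069/5752) + I) - 32129 = ((-1891/(-79) - 9069/5752) + 1476) - 32129 = ((-1891*(-1/79) - 9069*1/5752) + 1476) - 32129 = ((1891/79 - 9069/5752) + 1476) - 32129 = (10160581/454408 + 1476) - 32129 = 680866789/454408 - 32129 = -13918807843/454408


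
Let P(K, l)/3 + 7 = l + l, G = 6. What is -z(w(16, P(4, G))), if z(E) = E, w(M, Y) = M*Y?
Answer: -240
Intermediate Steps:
P(K, l) = -21 + 6*l (P(K, l) = -21 + 3*(l + l) = -21 + 3*(2*l) = -21 + 6*l)
-z(w(16, P(4, G))) = -16*(-21 + 6*6) = -16*(-21 + 36) = -16*15 = -1*240 = -240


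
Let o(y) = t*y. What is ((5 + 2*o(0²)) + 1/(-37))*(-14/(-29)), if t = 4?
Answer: 2576/1073 ≈ 2.4007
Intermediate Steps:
o(y) = 4*y
((5 + 2*o(0²)) + 1/(-37))*(-14/(-29)) = ((5 + 2*(4*0²)) + 1/(-37))*(-14/(-29)) = ((5 + 2*(4*0)) - 1/37)*(-14*(-1/29)) = ((5 + 2*0) - 1/37)*(14/29) = ((5 + 0) - 1/37)*(14/29) = (5 - 1/37)*(14/29) = (184/37)*(14/29) = 2576/1073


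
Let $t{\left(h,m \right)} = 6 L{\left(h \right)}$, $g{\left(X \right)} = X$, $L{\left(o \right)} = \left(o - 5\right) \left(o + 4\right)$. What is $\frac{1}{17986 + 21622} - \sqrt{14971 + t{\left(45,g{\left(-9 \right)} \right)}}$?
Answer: $\frac{1}{39608} - \sqrt{26731} \approx -163.5$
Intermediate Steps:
$L{\left(o \right)} = \left(-5 + o\right) \left(4 + o\right)$
$t{\left(h,m \right)} = -120 - 6 h + 6 h^{2}$ ($t{\left(h,m \right)} = 6 \left(-20 + h^{2} - h\right) = -120 - 6 h + 6 h^{2}$)
$\frac{1}{17986 + 21622} - \sqrt{14971 + t{\left(45,g{\left(-9 \right)} \right)}} = \frac{1}{17986 + 21622} - \sqrt{14971 - \left(390 - 12150\right)} = \frac{1}{39608} - \sqrt{14971 - -11760} = \frac{1}{39608} - \sqrt{14971 + 11760} = \frac{1}{39608} - \sqrt{26731}$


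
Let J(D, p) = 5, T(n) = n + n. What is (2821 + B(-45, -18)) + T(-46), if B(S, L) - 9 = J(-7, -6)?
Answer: 2743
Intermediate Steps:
T(n) = 2*n
B(S, L) = 14 (B(S, L) = 9 + 5 = 14)
(2821 + B(-45, -18)) + T(-46) = (2821 + 14) + 2*(-46) = 2835 - 92 = 2743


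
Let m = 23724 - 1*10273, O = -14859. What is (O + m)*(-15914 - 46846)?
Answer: 88366080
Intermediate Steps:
m = 13451 (m = 23724 - 10273 = 13451)
(O + m)*(-15914 - 46846) = (-14859 + 13451)*(-15914 - 46846) = -1408*(-62760) = 88366080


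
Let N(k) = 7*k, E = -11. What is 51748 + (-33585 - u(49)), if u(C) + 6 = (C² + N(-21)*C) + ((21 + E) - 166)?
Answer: 23127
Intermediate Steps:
u(C) = -162 + C² - 147*C (u(C) = -6 + ((C² + (7*(-21))*C) + ((21 - 11) - 166)) = -6 + ((C² - 147*C) + (10 - 166)) = -6 + ((C² - 147*C) - 156) = -6 + (-156 + C² - 147*C) = -162 + C² - 147*C)
51748 + (-33585 - u(49)) = 51748 + (-33585 - (-162 + 49² - 147*49)) = 51748 + (-33585 - (-162 + 2401 - 7203)) = 51748 + (-33585 - 1*(-4964)) = 51748 + (-33585 + 4964) = 51748 - 28621 = 23127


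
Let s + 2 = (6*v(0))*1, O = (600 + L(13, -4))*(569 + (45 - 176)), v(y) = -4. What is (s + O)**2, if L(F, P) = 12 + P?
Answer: 70903973284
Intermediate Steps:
O = 266304 (O = (600 + (12 - 4))*(569 + (45 - 176)) = (600 + 8)*(569 - 131) = 608*438 = 266304)
s = -26 (s = -2 + (6*(-4))*1 = -2 - 24*1 = -2 - 24 = -26)
(s + O)**2 = (-26 + 266304)**2 = 266278**2 = 70903973284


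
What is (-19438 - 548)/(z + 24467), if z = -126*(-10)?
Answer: -19986/25727 ≈ -0.77685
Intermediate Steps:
z = 1260
(-19438 - 548)/(z + 24467) = (-19438 - 548)/(1260 + 24467) = -19986/25727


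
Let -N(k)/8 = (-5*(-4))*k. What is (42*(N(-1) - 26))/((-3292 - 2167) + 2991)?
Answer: -1407/617 ≈ -2.2804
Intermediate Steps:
N(k) = -160*k (N(k) = -8*(-5*(-4))*k = -160*k)
(42*(N(-1) - 26))/((-3292 - 2167) + 2991) = (42*(-160*(-1) - 26))/((-3292 - 2167) + 2991) = (42*(160 - 26))/(-5459 + 2991) = (42*134)/(-2468) = 5628*(-1/2468) = -1407/617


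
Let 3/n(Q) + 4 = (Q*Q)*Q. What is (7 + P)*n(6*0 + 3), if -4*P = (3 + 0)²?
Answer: 57/92 ≈ 0.61957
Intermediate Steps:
P = -9/4 (P = -(3 + 0)²/4 = -¼*3² = -¼*9 = -9/4 ≈ -2.2500)
n(Q) = 3/(-4 + Q³) (n(Q) = 3/(-4 + (Q*Q)*Q) = 3/(-4 + Q²*Q) = 3/(-4 + Q³))
(7 + P)*n(6*0 + 3) = (7 - 9/4)*(3/(-4 + (6*0 + 3)³)) = 19*(3/(-4 + (0 + 3)³))/4 = 19*(3/(-4 + 3³))/4 = 19*(3/(-4 + 27))/4 = 19*(3/23)/4 = 19*(3*(1/23))/4 = (19/4)*(3/23) = 57/92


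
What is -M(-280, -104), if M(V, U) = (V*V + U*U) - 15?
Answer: -89201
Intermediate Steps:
M(V, U) = -15 + U² + V² (M(V, U) = (V² + U²) - 15 = (U² + V²) - 15 = -15 + U² + V²)
-M(-280, -104) = -(-15 + (-104)² + (-280)²) = -(-15 + 10816 + 78400) = -1*89201 = -89201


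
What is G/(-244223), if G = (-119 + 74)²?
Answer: -2025/244223 ≈ -0.0082916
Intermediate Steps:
G = 2025 (G = (-45)² = 2025)
G/(-244223) = 2025/(-244223) = 2025*(-1/244223) = -2025/244223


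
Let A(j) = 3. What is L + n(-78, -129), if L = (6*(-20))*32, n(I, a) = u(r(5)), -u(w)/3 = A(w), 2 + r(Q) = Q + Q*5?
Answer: -3849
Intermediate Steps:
r(Q) = -2 + 6*Q (r(Q) = -2 + (Q + Q*5) = -2 + (Q + 5*Q) = -2 + 6*Q)
u(w) = -9 (u(w) = -3*3 = -9)
n(I, a) = -9
L = -3840 (L = -120*32 = -3840)
L + n(-78, -129) = -3840 - 9 = -3849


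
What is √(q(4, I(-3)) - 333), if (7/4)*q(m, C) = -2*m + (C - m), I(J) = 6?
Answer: I*√16485/7 ≈ 18.342*I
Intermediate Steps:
q(m, C) = -12*m/7 + 4*C/7 (q(m, C) = 4*(-2*m + (C - m))/7 = 4*(C - 3*m)/7 = -12*m/7 + 4*C/7)
√(q(4, I(-3)) - 333) = √((-12/7*4 + (4/7)*6) - 333) = √((-48/7 + 24/7) - 333) = √(-24/7 - 333) = √(-2355/7) = I*√16485/7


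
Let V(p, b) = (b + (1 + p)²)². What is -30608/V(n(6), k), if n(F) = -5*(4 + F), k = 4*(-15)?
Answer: -30608/5480281 ≈ -0.0055851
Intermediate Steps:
k = -60
n(F) = -20 - 5*F
-30608/V(n(6), k) = -30608/(-60 + (1 + (-20 - 5*6))²)² = -30608/(-60 + (1 + (-20 - 30))²)² = -30608/(-60 + (1 - 50)²)² = -30608/(-60 + (-49)²)² = -30608/(-60 + 2401)² = -30608/(2341²) = -30608/5480281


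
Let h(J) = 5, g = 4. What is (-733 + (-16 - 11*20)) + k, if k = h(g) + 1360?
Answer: 396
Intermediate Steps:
k = 1365 (k = 5 + 1360 = 1365)
(-733 + (-16 - 11*20)) + k = (-733 + (-16 - 11*20)) + 1365 = (-733 + (-16 - 220)) + 1365 = (-733 - 236) + 1365 = -969 + 1365 = 396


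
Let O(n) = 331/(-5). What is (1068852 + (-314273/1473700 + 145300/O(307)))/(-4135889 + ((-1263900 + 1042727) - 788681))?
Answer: -520309593610037/2510066162962100 ≈ -0.20729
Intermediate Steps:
O(n) = -331/5 (O(n) = 331*(-⅕) = -331/5)
(1068852 + (-314273/1473700 + 145300/O(307)))/(-4135889 + ((-1263900 + 1042727) - 788681)) = (1068852 + (-314273/1473700 + 145300/(-331/5)))/(-4135889 + ((-1263900 + 1042727) - 788681)) = (1068852 + (-314273*1/1473700 + 145300*(-5/331)))/(-4135889 + (-221173 - 788681)) = (1068852 + (-314273/1473700 - 726500/331))/(-4135889 - 1009854) = (1068852 - 1070747074363/487794700)/(-5145743) = (520309593610037/487794700)*(-1/5145743) = -520309593610037/2510066162962100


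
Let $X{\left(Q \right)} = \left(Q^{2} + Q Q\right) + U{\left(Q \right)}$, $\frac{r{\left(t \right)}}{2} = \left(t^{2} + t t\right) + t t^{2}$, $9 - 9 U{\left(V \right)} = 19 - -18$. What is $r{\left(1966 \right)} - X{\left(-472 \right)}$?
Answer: $\frac{136915276060}{9} \approx 1.5213 \cdot 10^{10}$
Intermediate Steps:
$U{\left(V \right)} = - \frac{28}{9}$ ($U{\left(V \right)} = 1 - \frac{19 - -18}{9} = 1 - \frac{19 + 18}{9} = 1 - \frac{37}{9} = - \frac{28}{9}$)
$r{\left(t \right)} = 2 t^{3} + 4 t^{2}$ ($r{\left(t \right)} = 2 \left(\left(t^{2} + t t\right) + t t^{2}\right) = 2 \left(\left(t^{2} + t^{2}\right) + t^{3}\right) = 2 \left(2 t^{2} + t^{3}\right) = 2 \left(t^{3} + 2 t^{2}\right) = 2 t^{3} + 4 t^{2}$)
$X{\left(Q \right)} = - \frac{28}{9} + 2 Q^{2}$ ($X{\left(Q \right)} = \left(Q^{2} + Q Q\right) - \frac{28}{9} = \left(Q^{2} + Q^{2}\right) - \frac{28}{9} = 2 Q^{2} - \frac{28}{9} = - \frac{28}{9} + 2 Q^{2}$)
$r{\left(1966 \right)} - X{\left(-472 \right)} = 2 \cdot 1966^{2} \left(2 + 1966\right) - \left(- \frac{28}{9} + 2 \left(-472\right)^{2}\right) = 2 \cdot 3865156 \cdot 1968 - \left(- \frac{28}{9} + 2 \cdot 222784\right) = 15213254016 - \left(- \frac{28}{9} + 445568\right) = 15213254016 - \frac{4010084}{9} = \frac{136915276060}{9}$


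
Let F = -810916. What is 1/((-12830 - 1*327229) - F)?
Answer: 1/470857 ≈ 2.1238e-6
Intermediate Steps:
1/((-12830 - 1*327229) - F) = 1/((-12830 - 1*327229) - 1*(-810916)) = 1/((-12830 - 327229) + 810916) = 1/(-340059 + 810916) = 1/470857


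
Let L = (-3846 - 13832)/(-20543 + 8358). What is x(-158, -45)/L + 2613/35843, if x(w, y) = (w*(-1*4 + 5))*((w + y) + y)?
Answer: 8556769438667/316816277 ≈ 27009.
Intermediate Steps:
L = 17678/12185 (L = -17678/(-12185) = -17678*(-1/12185) = 17678/12185 ≈ 1.4508)
x(w, y) = w*(w + 2*y) (x(w, y) = (w*(-4 + 5))*(w + 2*y) = (w*1)*(w + 2*y) = w*(w + 2*y))
x(-158, -45)/L + 2613/35843 = (-158*(-158 + 2*(-45)))/(17678/12185) + 2613/35843 = -158*(-158 - 90)*(12185/17678) + 2613*(1/35843) = -158*(-248)*(12185/17678) + 2613/35843 = 39184*(12185/17678) + 2613/35843 = 238728520/8839 + 2613/35843 = 8556769438667/316816277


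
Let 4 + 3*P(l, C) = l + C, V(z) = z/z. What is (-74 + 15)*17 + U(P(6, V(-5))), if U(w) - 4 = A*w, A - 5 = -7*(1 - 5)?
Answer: -966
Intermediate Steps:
V(z) = 1
P(l, C) = -4/3 + C/3 + l/3 (P(l, C) = -4/3 + (l + C)/3 = -4/3 + (C + l)/3 = -4/3 + (C/3 + l/3) = -4/3 + C/3 + l/3)
A = 33 (A = 5 - 7*(1 - 5) = 5 - 7*(-4) = 5 + 28 = 33)
U(w) = 4 + 33*w
(-74 + 15)*17 + U(P(6, V(-5))) = (-74 + 15)*17 + (4 + 33*(-4/3 + (⅓)*1 + (⅓)*6)) = -59*17 + (4 + 33*(-4/3 + ⅓ + 2)) = -1003 + (4 + 33*1) = -1003 + (4 + 33) = -1003 + 37 = -966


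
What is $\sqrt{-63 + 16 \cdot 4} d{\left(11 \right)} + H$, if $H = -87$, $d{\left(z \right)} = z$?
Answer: $-76$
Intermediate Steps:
$\sqrt{-63 + 16 \cdot 4} d{\left(11 \right)} + H = \sqrt{-63 + 16 \cdot 4} \cdot 11 - 87 = \sqrt{-63 + 64} \cdot 11 - 87 = \sqrt{1} \cdot 11 - 87 = 1 \cdot 11 - 87 = 11 - 87 = -76$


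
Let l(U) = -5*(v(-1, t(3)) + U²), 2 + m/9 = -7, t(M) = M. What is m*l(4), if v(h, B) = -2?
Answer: 5670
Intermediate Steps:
m = -81 (m = -18 + 9*(-7) = -18 - 63 = -81)
l(U) = 10 - 5*U² (l(U) = -5*(-2 + U²) = 10 - 5*U²)
m*l(4) = -81*(10 - 5*4²) = -81*(10 - 5*16) = -81*(10 - 80) = -81*(-70) = 5670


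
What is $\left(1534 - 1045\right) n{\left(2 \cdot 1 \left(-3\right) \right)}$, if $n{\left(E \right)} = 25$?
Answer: $12225$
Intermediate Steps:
$\left(1534 - 1045\right) n{\left(2 \cdot 1 \left(-3\right) \right)} = \left(1534 - 1045\right) 25 = 489 \cdot 25 = 12225$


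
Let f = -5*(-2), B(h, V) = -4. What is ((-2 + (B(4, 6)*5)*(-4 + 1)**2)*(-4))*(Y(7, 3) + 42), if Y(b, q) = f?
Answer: 37856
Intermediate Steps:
f = 10
Y(b, q) = 10
((-2 + (B(4, 6)*5)*(-4 + 1)**2)*(-4))*(Y(7, 3) + 42) = ((-2 + (-4*5)*(-4 + 1)**2)*(-4))*(10 + 42) = ((-2 - 20*(-3)**2)*(-4))*52 = ((-2 - 20*9)*(-4))*52 = ((-2 - 180)*(-4))*52 = -182*(-4)*52 = 728*52 = 37856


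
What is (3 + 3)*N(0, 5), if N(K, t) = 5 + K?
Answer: 30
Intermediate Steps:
(3 + 3)*N(0, 5) = (3 + 3)*(5 + 0) = 6*5 = 30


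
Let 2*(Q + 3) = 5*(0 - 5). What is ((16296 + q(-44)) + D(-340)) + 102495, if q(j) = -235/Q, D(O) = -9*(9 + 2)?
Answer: 3679922/31 ≈ 1.1871e+5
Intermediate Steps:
D(O) = -99 (D(O) = -9*11 = -99)
Q = -31/2 (Q = -3 + (5*(0 - 5))/2 = -3 + (5*(-5))/2 = -3 + (1/2)*(-25) = -3 - 25/2 = -31/2 ≈ -15.500)
q(j) = 470/31 (q(j) = -235/(-31/2) = -235*(-2/31) = 470/31)
((16296 + q(-44)) + D(-340)) + 102495 = ((16296 + 470/31) - 99) + 102495 = (505646/31 - 99) + 102495 = 502577/31 + 102495 = 3679922/31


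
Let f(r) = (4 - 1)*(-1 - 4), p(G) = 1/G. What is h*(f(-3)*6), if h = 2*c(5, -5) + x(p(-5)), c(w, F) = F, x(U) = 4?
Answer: 540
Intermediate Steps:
h = -6 (h = 2*(-5) + 4 = -10 + 4 = -6)
f(r) = -15 (f(r) = 3*(-5) = -15)
h*(f(-3)*6) = -(-90)*6 = -6*(-90) = 540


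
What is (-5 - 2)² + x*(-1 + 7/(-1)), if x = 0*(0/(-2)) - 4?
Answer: 81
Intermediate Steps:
x = -4 (x = 0*(0*(-½)) - 4 = 0*0 - 4 = 0 - 4 = -4)
(-5 - 2)² + x*(-1 + 7/(-1)) = (-5 - 2)² - 4*(-1 + 7/(-1)) = (-7)² - 4*(-1 + 7*(-1)) = 49 - 4*(-1 - 7) = 49 - 4*(-8) = 49 + 32 = 81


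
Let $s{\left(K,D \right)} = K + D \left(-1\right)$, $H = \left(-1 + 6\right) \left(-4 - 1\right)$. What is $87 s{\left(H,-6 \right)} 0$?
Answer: $0$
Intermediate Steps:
$H = -25$ ($H = 5 \left(-5\right) = -25$)
$s{\left(K,D \right)} = K - D$
$87 s{\left(H,-6 \right)} 0 = 87 \left(-25 - -6\right) 0 = 87 \left(-25 + 6\right) 0 = 87 \left(-19\right) 0 = \left(-1653\right) 0 = 0$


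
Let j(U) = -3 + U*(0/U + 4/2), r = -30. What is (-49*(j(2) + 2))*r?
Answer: 4410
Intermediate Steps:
j(U) = -3 + 2*U (j(U) = -3 + U*(0 + 4*(1/2)) = -3 + U*(0 + 2) = -3 + U*2 = -3 + 2*U)
(-49*(j(2) + 2))*r = -49*((-3 + 2*2) + 2)*(-30) = -49*((-3 + 4) + 2)*(-30) = -49*(1 + 2)*(-30) = -49*3*(-30) = -147*(-30) = 4410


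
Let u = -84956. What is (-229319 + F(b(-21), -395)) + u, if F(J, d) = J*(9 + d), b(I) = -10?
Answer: -310415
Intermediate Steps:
(-229319 + F(b(-21), -395)) + u = (-229319 - 10*(9 - 395)) - 84956 = (-229319 - 10*(-386)) - 84956 = (-229319 + 3860) - 84956 = -225459 - 84956 = -310415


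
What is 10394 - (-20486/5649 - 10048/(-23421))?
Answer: 152844843520/14700581 ≈ 10397.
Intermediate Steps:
10394 - (-20486/5649 - 10048/(-23421)) = 10394 - (-20486*1/5649 - 10048*(-1/23421)) = 10394 - (-20486/5649 + 10048/23421) = 10394 - 1*(-47004606/14700581) = 10394 + 47004606/14700581 = 152844843520/14700581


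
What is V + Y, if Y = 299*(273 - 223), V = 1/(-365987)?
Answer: 5471505649/365987 ≈ 14950.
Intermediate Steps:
V = -1/365987 ≈ -2.7323e-6
Y = 14950 (Y = 299*50 = 14950)
V + Y = -1/365987 + 14950 = 5471505649/365987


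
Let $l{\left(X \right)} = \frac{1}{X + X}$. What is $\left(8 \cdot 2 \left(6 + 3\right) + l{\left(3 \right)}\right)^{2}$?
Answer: $\frac{748225}{36} \approx 20784.0$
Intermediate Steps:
$l{\left(X \right)} = \frac{1}{2 X}$
$\left(8 \cdot 2 \left(6 + 3\right) + l{\left(3 \right)}\right)^{2} = \left(8 \cdot 2 \left(6 + 3\right) + \frac{1}{2 \cdot 3}\right)^{2} = \left(8 \cdot 2 \cdot 9 + \frac{1}{2} \cdot \frac{1}{3}\right)^{2} = \left(8 \cdot 18 + \frac{1}{6}\right)^{2} = \left(144 + \frac{1}{6}\right)^{2} = \left(\frac{865}{6}\right)^{2} = \frac{748225}{36}$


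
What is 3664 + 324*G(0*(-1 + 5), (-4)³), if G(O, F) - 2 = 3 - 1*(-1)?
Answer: 5608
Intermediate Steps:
G(O, F) = 6 (G(O, F) = 2 + (3 - 1*(-1)) = 2 + (3 + 1) = 2 + 4 = 6)
3664 + 324*G(0*(-1 + 5), (-4)³) = 3664 + 324*6 = 3664 + 1944 = 5608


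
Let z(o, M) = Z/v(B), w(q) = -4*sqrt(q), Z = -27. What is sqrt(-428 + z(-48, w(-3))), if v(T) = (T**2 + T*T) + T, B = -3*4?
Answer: I*sqrt(905855)/46 ≈ 20.691*I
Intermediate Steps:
B = -12
v(T) = T + 2*T**2 (v(T) = (T**2 + T**2) + T = 2*T**2 + T = T + 2*T**2)
z(o, M) = -9/92 (z(o, M) = -27*(-1/(12*(1 + 2*(-12)))) = -27*(-1/(12*(1 - 24))) = -27/((-12*(-23))) = -27/276 = -27*1/276 = -9/92)
sqrt(-428 + z(-48, w(-3))) = sqrt(-428 - 9/92) = sqrt(-39385/92) = I*sqrt(905855)/46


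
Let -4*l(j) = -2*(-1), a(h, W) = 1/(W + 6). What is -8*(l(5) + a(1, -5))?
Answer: -4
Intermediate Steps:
a(h, W) = 1/(6 + W)
l(j) = -½ (l(j) = -(-1)*(-1)/2 = -¼*2 = -½)
-8*(l(5) + a(1, -5)) = -8*(-½ + 1/(6 - 5)) = -8*(-½ + 1/1) = -8*(-½ + 1) = -8*½ = -4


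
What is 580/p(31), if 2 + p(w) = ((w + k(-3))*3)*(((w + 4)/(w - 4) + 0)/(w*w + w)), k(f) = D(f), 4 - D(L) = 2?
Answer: -1726080/5567 ≈ -310.06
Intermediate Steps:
D(L) = 2 (D(L) = 4 - 1*2 = 4 - 2 = 2)
k(f) = 2
p(w) = -2 + (4 + w)*(6 + 3*w)/((-4 + w)*(w + w²)) (p(w) = -2 + ((w + 2)*3)*(((w + 4)/(w - 4) + 0)/(w*w + w)) = -2 + ((2 + w)*3)*(((4 + w)/(-4 + w) + 0)/(w² + w)) = -2 + (6 + 3*w)*(((4 + w)/(-4 + w) + 0)/(w + w²)) = -2 + (6 + 3*w)*(((4 + w)/(-4 + w))/(w + w²)) = -2 + (6 + 3*w)*((4 + w)/((-4 + w)*(w + w²))) = -2 + (4 + w)*(6 + 3*w)/((-4 + w)*(w + w²)))
580/p(31) = 580/(((-24 - 26*31 - 9*31² + 2*31³)/(31*(4 - 1*31² + 3*31)))) = 580/(((-24 - 806 - 9*961 + 2*29791)/(31*(4 - 1*961 + 93)))) = 580/(((-24 - 806 - 8649 + 59582)/(31*(4 - 961 + 93)))) = 580/(((1/31)*50103/(-864))) = 580/(((1/31)*(-1/864)*50103)) = 580/(-5567/2976) = 580*(-2976/5567) = -1726080/5567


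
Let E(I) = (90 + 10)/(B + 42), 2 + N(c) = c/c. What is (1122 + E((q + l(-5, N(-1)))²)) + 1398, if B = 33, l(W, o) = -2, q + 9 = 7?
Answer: 7564/3 ≈ 2521.3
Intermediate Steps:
q = -2 (q = -9 + 7 = -2)
N(c) = -1 (N(c) = -2 + c/c = -2 + 1 = -1)
E(I) = 4/3 (E(I) = (90 + 10)/(33 + 42) = 100/75 = 100*(1/75) = 4/3)
(1122 + E((q + l(-5, N(-1)))²)) + 1398 = (1122 + 4/3) + 1398 = 3370/3 + 1398 = 7564/3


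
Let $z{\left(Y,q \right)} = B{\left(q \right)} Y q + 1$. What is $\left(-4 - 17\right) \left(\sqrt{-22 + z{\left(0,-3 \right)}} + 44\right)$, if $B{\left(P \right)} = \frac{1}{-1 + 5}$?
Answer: $-924 - 21 i \sqrt{21} \approx -924.0 - 96.234 i$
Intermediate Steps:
$B{\left(P \right)} = \frac{1}{4}$
$z{\left(Y,q \right)} = 1 + \frac{Y q}{4}$ ($z{\left(Y,q \right)} = \frac{Y}{4} q + 1 = \frac{Y q}{4} + 1 = 1 + \frac{Y q}{4}$)
$\left(-4 - 17\right) \left(\sqrt{-22 + z{\left(0,-3 \right)}} + 44\right) = \left(-4 - 17\right) \left(\sqrt{-22 + \left(1 + \frac{1}{4} \cdot 0 \left(-3\right)\right)} + 44\right) = - 21 \left(\sqrt{-22 + \left(1 + 0\right)} + 44\right) = - 21 \left(\sqrt{-22 + 1} + 44\right) = - 21 \left(\sqrt{-21} + 44\right) = - 21 \left(i \sqrt{21} + 44\right) = - 21 \left(44 + i \sqrt{21}\right) = -924 - 21 i \sqrt{21}$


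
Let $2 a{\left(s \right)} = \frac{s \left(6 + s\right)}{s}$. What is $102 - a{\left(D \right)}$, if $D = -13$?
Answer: $\frac{211}{2} \approx 105.5$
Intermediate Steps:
$a{\left(s \right)} = 3 + \frac{s}{2}$ ($a{\left(s \right)} = \frac{s \left(6 + s\right) \frac{1}{s}}{2} = \frac{6 + s}{2} = 3 + \frac{s}{2}$)
$102 - a{\left(D \right)} = 102 - \left(3 + \frac{1}{2} \left(-13\right)\right) = 102 - \left(3 - \frac{13}{2}\right) = 102 - - \frac{7}{2} = 102 + \frac{7}{2} = \frac{211}{2}$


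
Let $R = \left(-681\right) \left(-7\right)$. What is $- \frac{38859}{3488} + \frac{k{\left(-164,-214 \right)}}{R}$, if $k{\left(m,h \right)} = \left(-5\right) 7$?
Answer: $- \frac{26480419}{2375328} \approx -11.148$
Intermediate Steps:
$R = 4767$
$k{\left(m,h \right)} = -35$
$- \frac{38859}{3488} + \frac{k{\left(-164,-214 \right)}}{R} = - \frac{38859}{3488} - \frac{35}{4767} = \left(-38859\right) \frac{1}{3488} - \frac{5}{681} = - \frac{38859}{3488} - \frac{5}{681} = - \frac{26480419}{2375328}$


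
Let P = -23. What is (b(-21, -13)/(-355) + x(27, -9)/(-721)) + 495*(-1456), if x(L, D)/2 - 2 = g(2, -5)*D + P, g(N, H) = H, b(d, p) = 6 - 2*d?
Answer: -184471939248/255955 ≈ -7.2072e+5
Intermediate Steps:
x(L, D) = -42 - 10*D (x(L, D) = 4 + 2*(-5*D - 23) = 4 + 2*(-23 - 5*D) = 4 + (-46 - 10*D) = -42 - 10*D)
(b(-21, -13)/(-355) + x(27, -9)/(-721)) + 495*(-1456) = ((6 - 2*(-21))/(-355) + (-42 - 10*(-9))/(-721)) + 495*(-1456) = ((6 + 42)*(-1/355) + (-42 + 90)*(-1/721)) - 720720 = (48*(-1/355) + 48*(-1/721)) - 720720 = (-48/355 - 48/721) - 720720 = -51648/255955 - 720720 = -184471939248/255955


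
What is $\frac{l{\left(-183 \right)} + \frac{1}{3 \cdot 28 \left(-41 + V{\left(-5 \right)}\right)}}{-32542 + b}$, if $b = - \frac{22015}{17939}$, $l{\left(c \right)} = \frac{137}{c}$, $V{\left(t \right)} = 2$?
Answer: $\frac{2684840435}{116662848555708} \approx 2.3014 \cdot 10^{-5}$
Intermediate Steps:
$b = - \frac{22015}{17939}$ ($b = \left(-22015\right) \frac{1}{17939} = - \frac{22015}{17939} \approx -1.2272$)
$\frac{l{\left(-183 \right)} + \frac{1}{3 \cdot 28 \left(-41 + V{\left(-5 \right)}\right)}}{-32542 + b} = \frac{\frac{137}{-183} + \frac{1}{3 \cdot 28 \left(-41 + 2\right)}}{-32542 - \frac{22015}{17939}} = \frac{137 \left(- \frac{1}{183}\right) + \frac{1}{84 \left(-39\right)}}{- \frac{583792953}{17939}} = \left(- \frac{137}{183} + \frac{1}{-3276}\right) \left(- \frac{17939}{583792953}\right) = \left(- \frac{137}{183} - \frac{1}{3276}\right) \left(- \frac{17939}{583792953}\right) = \left(- \frac{149665}{199836}\right) \left(- \frac{17939}{583792953}\right) = \frac{2684840435}{116662848555708}$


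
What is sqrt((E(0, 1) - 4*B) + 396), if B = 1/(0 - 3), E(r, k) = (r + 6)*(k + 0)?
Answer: 11*sqrt(30)/3 ≈ 20.083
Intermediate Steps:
E(r, k) = k*(6 + r) (E(r, k) = (6 + r)*k = k*(6 + r))
B = -1/3 (B = 1/(-3) = -1/3 ≈ -0.33333)
sqrt((E(0, 1) - 4*B) + 396) = sqrt((1*(6 + 0) - 4*(-1/3)) + 396) = sqrt((1*6 + 4/3) + 396) = sqrt((6 + 4/3) + 396) = sqrt(22/3 + 396) = sqrt(1210/3) = 11*sqrt(30)/3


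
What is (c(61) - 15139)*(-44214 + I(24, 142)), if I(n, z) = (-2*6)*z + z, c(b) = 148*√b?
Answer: 693002864 - 6774848*√61 ≈ 6.4009e+8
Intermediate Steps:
I(n, z) = -11*z (I(n, z) = -12*z + z = -11*z)
(c(61) - 15139)*(-44214 + I(24, 142)) = (148*√61 - 15139)*(-44214 - 11*142) = (-15139 + 148*√61)*(-44214 - 1562) = (-15139 + 148*√61)*(-45776) = 693002864 - 6774848*√61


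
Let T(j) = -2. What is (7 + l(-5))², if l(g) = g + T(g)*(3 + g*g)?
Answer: 2916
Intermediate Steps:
l(g) = -6 + g - 2*g² (l(g) = g - 2*(3 + g*g) = g - 2*(3 + g²) = g + (-6 - 2*g²) = -6 + g - 2*g²)
(7 + l(-5))² = (7 + (-6 - 5 - 2*(-5)²))² = (7 + (-6 - 5 - 2*25))² = (7 + (-6 - 5 - 50))² = (7 - 61)² = (-54)² = 2916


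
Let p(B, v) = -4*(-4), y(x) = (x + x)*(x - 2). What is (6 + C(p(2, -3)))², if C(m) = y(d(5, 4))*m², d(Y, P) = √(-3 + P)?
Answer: 256036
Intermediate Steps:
y(x) = 2*x*(-2 + x) (y(x) = (2*x)*(-2 + x) = 2*x*(-2 + x))
p(B, v) = 16
C(m) = -2*m² (C(m) = (2*√(-3 + 4)*(-2 + √(-3 + 4)))*m² = (2*√1*(-2 + √1))*m² = (2*1*(-2 + 1))*m² = (2*1*(-1))*m² = -2*m²)
(6 + C(p(2, -3)))² = (6 - 2*16²)² = (6 - 2*256)² = (6 - 512)² = (-506)² = 256036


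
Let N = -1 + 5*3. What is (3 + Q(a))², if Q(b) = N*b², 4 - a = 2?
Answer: 3481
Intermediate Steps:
a = 2 (a = 4 - 1*2 = 4 - 2 = 2)
N = 14 (N = -1 + 15 = 14)
Q(b) = 14*b²
(3 + Q(a))² = (3 + 14*2²)² = (3 + 14*4)² = (3 + 56)² = 59² = 3481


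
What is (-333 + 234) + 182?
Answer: 83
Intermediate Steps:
(-333 + 234) + 182 = -99 + 182 = 83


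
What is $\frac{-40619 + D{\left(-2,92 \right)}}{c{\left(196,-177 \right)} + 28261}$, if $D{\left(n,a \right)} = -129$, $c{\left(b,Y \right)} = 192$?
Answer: $- \frac{40748}{28453} \approx -1.4321$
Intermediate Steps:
$\frac{-40619 + D{\left(-2,92 \right)}}{c{\left(196,-177 \right)} + 28261} = \frac{-40619 - 129}{192 + 28261} = - \frac{40748}{28453}$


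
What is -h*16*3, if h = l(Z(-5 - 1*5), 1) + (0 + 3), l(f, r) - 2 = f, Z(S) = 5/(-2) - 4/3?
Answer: -56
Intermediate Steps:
Z(S) = -23/6 (Z(S) = 5*(-½) - 4*⅓ = -5/2 - 4/3 = -23/6)
l(f, r) = 2 + f
h = 7/6 (h = (2 - 23/6) + (0 + 3) = -11/6 + 3 = 7/6 ≈ 1.1667)
-h*16*3 = -(7/6)*16*3 = -56*3/3 = -1*56 = -56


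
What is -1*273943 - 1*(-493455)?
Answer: 219512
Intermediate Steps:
-1*273943 - 1*(-493455) = -273943 + 493455 = 219512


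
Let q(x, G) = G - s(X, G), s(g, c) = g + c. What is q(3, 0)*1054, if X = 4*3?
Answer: -12648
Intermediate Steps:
X = 12
s(g, c) = c + g
q(x, G) = -12 (q(x, G) = G - (G + 12) = G - (12 + G) = G + (-12 - G) = -12)
q(3, 0)*1054 = -12*1054 = -12648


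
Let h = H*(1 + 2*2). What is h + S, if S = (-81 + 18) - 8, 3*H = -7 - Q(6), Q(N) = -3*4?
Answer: -188/3 ≈ -62.667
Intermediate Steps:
Q(N) = -12
H = 5/3 (H = (-7 - 1*(-12))/3 = (-7 + 12)/3 = (⅓)*5 = 5/3 ≈ 1.6667)
h = 25/3 (h = 5*(1 + 2*2)/3 = 5*(1 + 4)/3 = (5/3)*5 = 25/3 ≈ 8.3333)
S = -71 (S = -63 - 8 = -71)
h + S = 25/3 - 71 = -188/3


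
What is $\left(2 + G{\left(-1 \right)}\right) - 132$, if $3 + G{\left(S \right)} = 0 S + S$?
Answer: $-134$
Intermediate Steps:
$G{\left(S \right)} = -3 + S$ ($G{\left(S \right)} = -3 + \left(0 S + S\right) = -3 + \left(0 + S\right) = -3 + S$)
$\left(2 + G{\left(-1 \right)}\right) - 132 = \left(2 - 4\right) - 132 = -2 - 132 = -134$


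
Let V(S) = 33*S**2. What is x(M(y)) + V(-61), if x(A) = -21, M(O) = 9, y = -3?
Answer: 122772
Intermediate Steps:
x(M(y)) + V(-61) = -21 + 33*(-61)**2 = -21 + 33*3721 = -21 + 122793 = 122772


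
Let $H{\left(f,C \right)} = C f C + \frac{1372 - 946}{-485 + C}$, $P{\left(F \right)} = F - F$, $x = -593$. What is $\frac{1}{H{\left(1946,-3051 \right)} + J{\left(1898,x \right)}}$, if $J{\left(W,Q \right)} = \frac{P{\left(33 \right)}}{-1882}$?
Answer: $\frac{1768}{32026502381115} \approx 5.5204 \cdot 10^{-11}$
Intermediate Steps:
$P{\left(F \right)} = 0$
$J{\left(W,Q \right)} = 0$ ($J{\left(W,Q \right)} = \frac{0}{-1882} = 0 \left(- \frac{1}{1882}\right) = 0$)
$H{\left(f,C \right)} = \frac{426}{-485 + C} + f C^{2}$ ($H{\left(f,C \right)} = f C^{2} + \frac{426}{-485 + C} = \frac{426}{-485 + C} + f C^{2}$)
$\frac{1}{H{\left(1946,-3051 \right)} + J{\left(1898,x \right)}} = \frac{1}{\frac{426 + 1946 \left(-3051\right)^{3} - 943810 \left(-3051\right)^{2}}{-485 - 3051} + 0} = \frac{1}{\frac{426 + 1946 \left(-28400541651\right) - 943810 \cdot 9308601}{-3536} + 0} = \frac{1}{- \frac{426 - 55267454052846 - 8785550709810}{3536} + 0} = \frac{1}{\left(- \frac{1}{3536}\right) \left(-64053004762230\right) + 0} = \frac{1}{\frac{32026502381115}{1768} + 0} = \frac{1}{\frac{32026502381115}{1768}} = \frac{1768}{32026502381115}$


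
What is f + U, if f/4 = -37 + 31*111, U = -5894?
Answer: 7722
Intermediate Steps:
f = 13616 (f = 4*(-37 + 31*111) = 4*(-37 + 3441) = 4*3404 = 13616)
f + U = 13616 - 5894 = 7722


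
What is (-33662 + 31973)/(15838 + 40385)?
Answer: -563/18741 ≈ -0.030041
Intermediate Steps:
(-33662 + 31973)/(15838 + 40385) = -1689/56223 = -1689*1/56223 = -563/18741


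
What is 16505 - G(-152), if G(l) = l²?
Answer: -6599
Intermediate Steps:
16505 - G(-152) = 16505 - 1*(-152)² = 16505 - 1*23104 = 16505 - 23104 = -6599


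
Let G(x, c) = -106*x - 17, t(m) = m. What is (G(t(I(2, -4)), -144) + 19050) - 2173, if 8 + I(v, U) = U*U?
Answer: 16012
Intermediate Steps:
I(v, U) = -8 + U**2 (I(v, U) = -8 + U*U = -8 + U**2)
G(x, c) = -17 - 106*x
(G(t(I(2, -4)), -144) + 19050) - 2173 = ((-17 - 106*(-8 + (-4)**2)) + 19050) - 2173 = ((-17 - 106*(-8 + 16)) + 19050) - 2173 = ((-17 - 106*8) + 19050) - 2173 = ((-17 - 848) + 19050) - 2173 = (-865 + 19050) - 2173 = 18185 - 2173 = 16012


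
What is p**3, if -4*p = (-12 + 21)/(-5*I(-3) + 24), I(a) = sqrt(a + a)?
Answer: -243*I/(64512*I + 168320*sqrt(6)) ≈ -9.0016e-5 - 0.00057529*I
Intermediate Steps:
I(a) = sqrt(2)*sqrt(a) (I(a) = sqrt(2*a) = sqrt(2)*sqrt(a))
p = -9/(4*(24 - 5*I*sqrt(6))) (p = -(-12 + 21)/(4*(-5*sqrt(2)*sqrt(-3) + 24)) = -9/(4*(-5*sqrt(2)*I*sqrt(3) + 24)) = -9/(4*(-5*I*sqrt(6) + 24)) = -9/(4*(24 - 5*I*sqrt(6))) ≈ -0.07438 - 0.037957*I)
p**3 = (-9/121 - 15*I*sqrt(6)/968)**3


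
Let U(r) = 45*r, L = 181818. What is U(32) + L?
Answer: 183258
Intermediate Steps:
U(32) + L = 45*32 + 181818 = 1440 + 181818 = 183258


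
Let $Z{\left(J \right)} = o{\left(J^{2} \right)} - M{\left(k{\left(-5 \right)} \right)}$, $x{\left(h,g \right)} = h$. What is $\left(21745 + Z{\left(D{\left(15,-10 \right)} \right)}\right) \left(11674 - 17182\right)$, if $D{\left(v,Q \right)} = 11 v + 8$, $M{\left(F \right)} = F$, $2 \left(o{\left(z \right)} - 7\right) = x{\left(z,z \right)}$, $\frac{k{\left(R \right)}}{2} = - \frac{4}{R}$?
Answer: $- \frac{1011128346}{5} \approx -2.0223 \cdot 10^{8}$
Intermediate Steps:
$k{\left(R \right)} = - \frac{8}{R}$ ($k{\left(R \right)} = 2 \left(- \frac{4}{R}\right) = - \frac{8}{R}$)
$o{\left(z \right)} = 7 + \frac{z}{2}$
$D{\left(v,Q \right)} = 8 + 11 v$
$Z{\left(J \right)} = \frac{27}{5} + \frac{J^{2}}{2}$ ($Z{\left(J \right)} = \left(7 + \frac{J^{2}}{2}\right) - - \frac{8}{-5} = \left(7 + \frac{J^{2}}{2}\right) - \left(-8\right) \left(- \frac{1}{5}\right) = \left(7 + \frac{J^{2}}{2}\right) - \frac{8}{5} = \frac{27}{5} + \frac{J^{2}}{2}$)
$\left(21745 + Z{\left(D{\left(15,-10 \right)} \right)}\right) \left(11674 - 17182\right) = \left(21745 + \left(\frac{27}{5} + \frac{\left(8 + 11 \cdot 15\right)^{2}}{2}\right)\right) \left(11674 - 17182\right) = \left(21745 + \left(\frac{27}{5} + \frac{\left(8 + 165\right)^{2}}{2}\right)\right) \left(-5508\right) = \left(21745 + \left(\frac{27}{5} + \frac{173^{2}}{2}\right)\right) \left(-5508\right) = \left(21745 + \left(\frac{27}{5} + \frac{1}{2} \cdot 29929\right)\right) \left(-5508\right) = \left(21745 + \left(\frac{27}{5} + \frac{29929}{2}\right)\right) \left(-5508\right) = \left(21745 + \frac{149699}{10}\right) \left(-5508\right) = \frac{367149}{10} \left(-5508\right) = - \frac{1011128346}{5}$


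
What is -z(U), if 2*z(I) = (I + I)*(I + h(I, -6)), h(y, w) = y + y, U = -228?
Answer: -155952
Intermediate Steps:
h(y, w) = 2*y
z(I) = 3*I² (z(I) = ((I + I)*(I + 2*I))/2 = ((2*I)*(3*I))/2 = (6*I²)/2 = 3*I²)
-z(U) = -3*(-228)² = -3*51984 = -1*155952 = -155952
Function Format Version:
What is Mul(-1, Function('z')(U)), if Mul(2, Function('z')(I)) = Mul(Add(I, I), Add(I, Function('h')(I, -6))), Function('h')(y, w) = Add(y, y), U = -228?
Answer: -155952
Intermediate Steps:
Function('h')(y, w) = Mul(2, y)
Function('z')(I) = Mul(3, Pow(I, 2)) (Function('z')(I) = Mul(Rational(1, 2), Mul(Add(I, I), Add(I, Mul(2, I)))) = Mul(Rational(1, 2), Mul(Mul(2, I), Mul(3, I))) = Mul(Rational(1, 2), Mul(6, Pow(I, 2))) = Mul(3, Pow(I, 2)))
Mul(-1, Function('z')(U)) = Mul(-1, Mul(3, Pow(-228, 2))) = Mul(-1, Mul(3, 51984)) = Mul(-1, 155952) = -155952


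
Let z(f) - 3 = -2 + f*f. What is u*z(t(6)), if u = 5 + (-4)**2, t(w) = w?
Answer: 777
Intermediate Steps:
z(f) = 1 + f**2 (z(f) = 3 + (-2 + f*f) = 3 + (-2 + f**2) = 1 + f**2)
u = 21 (u = 5 + 16 = 21)
u*z(t(6)) = 21*(1 + 6**2) = 21*(1 + 36) = 21*37 = 777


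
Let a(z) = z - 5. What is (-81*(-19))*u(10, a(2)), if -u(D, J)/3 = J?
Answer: 13851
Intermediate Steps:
a(z) = -5 + z
u(D, J) = -3*J
(-81*(-19))*u(10, a(2)) = (-81*(-19))*(-3*(-5 + 2)) = 1539*(-3*(-3)) = 1539*9 = 13851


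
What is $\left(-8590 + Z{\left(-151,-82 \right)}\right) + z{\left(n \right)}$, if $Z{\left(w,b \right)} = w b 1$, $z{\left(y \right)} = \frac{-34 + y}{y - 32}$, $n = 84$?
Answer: $\frac{98617}{26} \approx 3793.0$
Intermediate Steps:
$z{\left(y \right)} = \frac{-34 + y}{-32 + y}$
$Z{\left(w,b \right)} = b w$ ($Z{\left(w,b \right)} = b w 1 = b w$)
$\left(-8590 + Z{\left(-151,-82 \right)}\right) + z{\left(n \right)} = \left(-8590 - -12382\right) + \frac{-34 + 84}{-32 + 84} = \left(-8590 + 12382\right) + \frac{1}{52} \cdot 50 = 3792 + \frac{1}{52} \cdot 50 = 3792 + \frac{25}{26} = \frac{98617}{26}$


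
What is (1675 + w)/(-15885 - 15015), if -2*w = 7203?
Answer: 3853/61800 ≈ 0.062346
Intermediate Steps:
w = -7203/2 (w = -1/2*7203 = -7203/2 ≈ -3601.5)
(1675 + w)/(-15885 - 15015) = (1675 - 7203/2)/(-15885 - 15015) = -3853/2/(-30900) = -3853/2*(-1/30900) = 3853/61800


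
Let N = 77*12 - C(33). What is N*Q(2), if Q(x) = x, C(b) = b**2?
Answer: -330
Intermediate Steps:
N = -165 (N = 77*12 - 1*33**2 = 924 - 1*1089 = 924 - 1089 = -165)
N*Q(2) = -165*2 = -330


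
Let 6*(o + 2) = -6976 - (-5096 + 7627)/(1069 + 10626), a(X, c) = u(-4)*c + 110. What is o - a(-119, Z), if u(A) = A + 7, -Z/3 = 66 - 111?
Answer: -39288247/23390 ≈ -1679.7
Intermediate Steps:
Z = 135 (Z = -3*(66 - 111) = -3*(-45) = 135)
u(A) = 7 + A
a(X, c) = 110 + 3*c (a(X, c) = (7 - 4)*c + 110 = 3*c + 110 = 110 + 3*c)
o = -27242397/23390 (o = -2 + (-6976 - (-5096 + 7627)/(1069 + 10626))/6 = -2 + (-6976 - 2531/11695)/6 = -2 + (1/6)*(-81586851/11695) = -2 - 27195617/23390 = -27242397/23390 ≈ -1164.7)
o - a(-119, Z) = -27242397/23390 - (110 + 3*135) = -27242397/23390 - (110 + 405) = -27242397/23390 - 1*515 = -27242397/23390 - 515 = -39288247/23390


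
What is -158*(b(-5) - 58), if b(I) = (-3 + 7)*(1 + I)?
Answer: 11692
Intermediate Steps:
b(I) = 4 + 4*I (b(I) = 4*(1 + I) = 4 + 4*I)
-158*(b(-5) - 58) = -158*((4 + 4*(-5)) - 58) = -158*((4 - 20) - 58) = -158*(-16 - 58) = -158*(-74) = 11692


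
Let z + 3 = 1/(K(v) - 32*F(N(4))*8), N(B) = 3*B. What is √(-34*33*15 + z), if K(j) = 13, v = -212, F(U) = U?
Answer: 2*I*√39378620183/3059 ≈ 129.74*I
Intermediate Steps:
z = -9178/3059 (z = -3 + 1/(13 - 96*4*8) = -3 + 1/(13 - 32*12*8) = -3 + 1/(13 - 384*8) = -3 + 1/(13 - 3072) = -3 + 1/(-3059) = -3 - 1/3059 = -9178/3059 ≈ -3.0003)
√(-34*33*15 + z) = √(-34*33*15 - 9178/3059) = √(-1122*15 - 9178/3059) = √(-16830 - 9178/3059) = √(-51492148/3059) = 2*I*√39378620183/3059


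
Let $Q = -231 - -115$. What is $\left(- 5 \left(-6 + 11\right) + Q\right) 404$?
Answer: $-56964$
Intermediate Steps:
$Q = -116$ ($Q = -231 + 115 = -116$)
$\left(- 5 \left(-6 + 11\right) + Q\right) 404 = \left(- 5 \left(-6 + 11\right) - 116\right) 404 = \left(\left(-5\right) 5 - 116\right) 404 = \left(-25 - 116\right) 404 = \left(-141\right) 404 = -56964$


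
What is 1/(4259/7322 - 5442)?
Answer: -7322/39842065 ≈ -0.00018378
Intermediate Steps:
1/(4259/7322 - 5442) = 1/(-39842065/7322) = -7322/39842065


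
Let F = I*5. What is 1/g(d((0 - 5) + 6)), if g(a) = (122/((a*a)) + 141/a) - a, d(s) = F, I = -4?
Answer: 200/2651 ≈ 0.075443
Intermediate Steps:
F = -20 (F = -4*5 = -20)
d(s) = -20
g(a) = -a + 122/a² + 141/a (g(a) = (122/(a²) + 141/a) - a = (122/a² + 141/a) - a = -a + 122/a² + 141/a)
1/g(d((0 - 5) + 6)) = 1/(-1*(-20) + 122/(-20)² + 141/(-20)) = 1/(20 + 122*(1/400) + 141*(-1/20)) = 1/(20 + 61/200 - 141/20) = 1/(2651/200) = 200/2651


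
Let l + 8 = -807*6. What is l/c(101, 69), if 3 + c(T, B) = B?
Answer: -2425/33 ≈ -73.485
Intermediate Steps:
c(T, B) = -3 + B
l = -4850 (l = -8 - 807*6 = -8 - 1*4842 = -8 - 4842 = -4850)
l/c(101, 69) = -4850/(-3 + 69) = -4850/66 = -4850*1/66 = -2425/33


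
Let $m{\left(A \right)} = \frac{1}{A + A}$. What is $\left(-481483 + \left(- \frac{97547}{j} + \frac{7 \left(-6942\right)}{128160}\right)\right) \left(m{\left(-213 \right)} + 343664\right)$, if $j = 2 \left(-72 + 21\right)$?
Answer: $- \frac{31891806322190549}{193120} \approx -1.6514 \cdot 10^{11}$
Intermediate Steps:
$m{\left(A \right)} = \frac{1}{2 A}$
$j = -102$ ($j = 2 \left(-51\right) = -102$)
$\left(-481483 + \left(- \frac{97547}{j} + \frac{7 \left(-6942\right)}{128160}\right)\right) \left(m{\left(-213 \right)} + 343664\right) = \left(-481483 + \left(- \frac{97547}{-102} + \frac{7 \left(-6942\right)}{128160}\right)\right) \left(\frac{1}{2 \left(-213\right)} + 343664\right) = \left(-481483 - - \frac{1300111}{1360}\right) \left(\frac{1}{2} \left(- \frac{1}{213}\right) + 343664\right) = \left(-481483 + \left(\frac{97547}{102} - \frac{91}{240}\right)\right) \left(- \frac{1}{426} + 343664\right) = \left(-481483 + \frac{1300111}{1360}\right) \frac{146400863}{426} = \left(- \frac{653516769}{1360}\right) \frac{146400863}{426} = - \frac{31891806322190549}{193120}$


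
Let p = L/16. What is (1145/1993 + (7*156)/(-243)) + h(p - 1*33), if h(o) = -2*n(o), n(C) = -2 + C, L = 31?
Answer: 80336401/1291464 ≈ 62.206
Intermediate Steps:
p = 31/16 ≈ 1.9375
h(o) = 4 - 2*o (h(o) = -2*(-2 + o) = 4 - 2*o)
(1145/1993 + (7*156)/(-243)) + h(p - 1*33) = (1145/1993 + (7*156)/(-243)) + (4 - 2*(31/16 - 1*33)) = (1145*(1/1993) + 1092*(-1/243)) + (4 - 2*(31/16 - 33)) = (1145/1993 - 364/81) + (4 - 2*(-497/16)) = -632707/161433 + (4 + 497/8) = -632707/161433 + 529/8 = 80336401/1291464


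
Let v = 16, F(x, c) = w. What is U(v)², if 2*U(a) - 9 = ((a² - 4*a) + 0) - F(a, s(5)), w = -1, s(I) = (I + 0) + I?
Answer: 10201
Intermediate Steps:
s(I) = 2*I (s(I) = I + I = 2*I)
F(x, c) = -1
U(a) = 5 + a²/2 - 2*a (U(a) = 9/2 + (((a² - 4*a) + 0) - 1*(-1))/2 = 9/2 + ((a² - 4*a) + 1)/2 = 9/2 + (1 + a² - 4*a)/2 = 9/2 + (½ + a²/2 - 2*a) = 5 + a²/2 - 2*a)
U(v)² = (5 + (½)*16² - 2*16)² = (5 + (½)*256 - 32)² = (5 + 128 - 32)² = 101² = 10201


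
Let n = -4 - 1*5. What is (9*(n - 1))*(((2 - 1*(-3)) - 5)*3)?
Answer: 0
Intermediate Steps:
n = -9 (n = -4 - 5 = -9)
(9*(n - 1))*(((2 - 1*(-3)) - 5)*3) = (9*(-9 - 1))*(((2 - 1*(-3)) - 5)*3) = (9*(-10))*(((2 + 3) - 5)*3) = -90*(5 - 5)*3 = -0*3 = -90*0 = 0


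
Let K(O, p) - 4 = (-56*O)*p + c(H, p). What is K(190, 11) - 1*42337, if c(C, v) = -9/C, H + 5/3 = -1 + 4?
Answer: -637519/4 ≈ -1.5938e+5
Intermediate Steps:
H = 4/3 (H = -5/3 + (-1 + 4) = -5/3 + 3 = 4/3 ≈ 1.3333)
K(O, p) = -11/4 - 56*O*p (K(O, p) = 4 + ((-56*O)*p - 9/4/3) = 4 + (-56*O*p - 9*¾) = 4 + (-56*O*p - 27/4) = 4 + (-27/4 - 56*O*p) = -11/4 - 56*O*p)
K(190, 11) - 1*42337 = (-11/4 - 56*190*11) - 1*42337 = (-11/4 - 117040) - 42337 = -468171/4 - 42337 = -637519/4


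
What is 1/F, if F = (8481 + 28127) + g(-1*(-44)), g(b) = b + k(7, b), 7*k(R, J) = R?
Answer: 1/36653 ≈ 2.7283e-5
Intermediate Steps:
k(R, J) = R/7
g(b) = 1 + b (g(b) = b + (1/7)*7 = b + 1 = 1 + b)
F = 36653 (F = (8481 + 28127) + (1 - 1*(-44)) = 36608 + (1 + 44) = 36608 + 45 = 36653)
1/F = 1/36653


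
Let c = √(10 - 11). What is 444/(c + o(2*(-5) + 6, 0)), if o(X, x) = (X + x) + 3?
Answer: -222 - 222*I ≈ -222.0 - 222.0*I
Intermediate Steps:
o(X, x) = 3 + X + x
c = I (c = √(-1) = I ≈ 1.0*I)
444/(c + o(2*(-5) + 6, 0)) = 444/(I + (3 + (2*(-5) + 6) + 0)) = 444/(I + (3 + (-10 + 6) + 0)) = 444/(I + (3 - 4 + 0)) = 444/(I - 1) = 444/(-1 + I) = 444*((-1 - I)/2) = 222*(-1 - I)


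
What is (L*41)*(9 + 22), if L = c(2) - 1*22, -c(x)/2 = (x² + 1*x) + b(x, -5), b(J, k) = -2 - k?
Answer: -50840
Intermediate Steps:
c(x) = -6 - 2*x - 2*x² (c(x) = -2*((x² + 1*x) + (-2 - 1*(-5))) = -2*((x² + x) + (-2 + 5)) = -2*((x + x²) + 3) = -2*(3 + x + x²) = -6 - 2*x - 2*x²)
L = -40 (L = (-6 - 2*2 - 2*2²) - 1*22 = (-6 - 4 - 2*4) - 22 = (-6 - 4 - 8) - 22 = -18 - 22 = -40)
(L*41)*(9 + 22) = (-40*41)*(9 + 22) = -1640*31 = -50840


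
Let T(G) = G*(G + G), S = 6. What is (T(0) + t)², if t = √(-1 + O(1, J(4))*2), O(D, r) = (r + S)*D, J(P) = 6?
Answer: 23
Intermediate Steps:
O(D, r) = D*(6 + r) (O(D, r) = (r + 6)*D = (6 + r)*D = D*(6 + r))
T(G) = 2*G² (T(G) = G*(2*G) = 2*G²)
t = √23 (t = √(-1 + (1*(6 + 6))*2) = √(-1 + (1*12)*2) = √(-1 + 12*2) = √(-1 + 24) = √23 ≈ 4.7958)
(T(0) + t)² = (2*0² + √23)² = (2*0 + √23)² = (0 + √23)² = (√23)² = 23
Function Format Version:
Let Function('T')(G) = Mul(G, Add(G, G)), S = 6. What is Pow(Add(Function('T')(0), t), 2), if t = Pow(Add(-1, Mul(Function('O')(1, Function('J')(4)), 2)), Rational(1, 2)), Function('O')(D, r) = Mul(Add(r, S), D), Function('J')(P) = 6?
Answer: 23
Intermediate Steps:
Function('O')(D, r) = Mul(D, Add(6, r)) (Function('O')(D, r) = Mul(Add(r, 6), D) = Mul(Add(6, r), D) = Mul(D, Add(6, r)))
Function('T')(G) = Mul(2, Pow(G, 2)) (Function('T')(G) = Mul(G, Mul(2, G)) = Mul(2, Pow(G, 2)))
t = Pow(23, Rational(1, 2)) (t = Pow(Add(-1, Mul(Mul(1, Add(6, 6)), 2)), Rational(1, 2)) = Pow(Add(-1, Mul(Mul(1, 12), 2)), Rational(1, 2)) = Pow(Add(-1, Mul(12, 2)), Rational(1, 2)) = Pow(Add(-1, 24), Rational(1, 2)) = Pow(23, Rational(1, 2)) ≈ 4.7958)
Pow(Add(Function('T')(0), t), 2) = Pow(Add(Mul(2, Pow(0, 2)), Pow(23, Rational(1, 2))), 2) = Pow(Add(Mul(2, 0), Pow(23, Rational(1, 2))), 2) = Pow(Add(0, Pow(23, Rational(1, 2))), 2) = Pow(Pow(23, Rational(1, 2)), 2) = 23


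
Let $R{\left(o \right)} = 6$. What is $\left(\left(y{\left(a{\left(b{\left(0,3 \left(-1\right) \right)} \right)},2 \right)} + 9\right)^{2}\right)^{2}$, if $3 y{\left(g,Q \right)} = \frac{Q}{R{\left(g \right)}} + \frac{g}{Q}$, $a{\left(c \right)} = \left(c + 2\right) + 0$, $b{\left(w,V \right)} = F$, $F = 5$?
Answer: $\frac{1171350625}{104976} \approx 11158.0$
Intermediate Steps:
$b{\left(w,V \right)} = 5$
$a{\left(c \right)} = 2 + c$ ($a{\left(c \right)} = \left(2 + c\right) + 0 = 2 + c$)
$y{\left(g,Q \right)} = \frac{Q}{18} + \frac{g}{3 Q}$ ($y{\left(g,Q \right)} = \frac{\frac{Q}{6} + \frac{g}{Q}}{3} = \frac{Q}{18} + \frac{g}{3 Q}$)
$\left(\left(y{\left(a{\left(b{\left(0,3 \left(-1\right) \right)} \right)},2 \right)} + 9\right)^{2}\right)^{2} = \left(\left(\left(\frac{1}{18} \cdot 2 + \frac{2 + 5}{3 \cdot 2}\right) + 9\right)^{2}\right)^{2} = \left(\left(\left(\frac{1}{9} + \frac{1}{3} \cdot 7 \cdot \frac{1}{2}\right) + 9\right)^{2}\right)^{2} = \left(\left(\left(\frac{1}{9} + \frac{7}{6}\right) + 9\right)^{2}\right)^{2} = \left(\left(\frac{23}{18} + 9\right)^{2}\right)^{2} = \left(\left(\frac{185}{18}\right)^{2}\right)^{2} = \left(\frac{34225}{324}\right)^{2} = \frac{1171350625}{104976}$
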